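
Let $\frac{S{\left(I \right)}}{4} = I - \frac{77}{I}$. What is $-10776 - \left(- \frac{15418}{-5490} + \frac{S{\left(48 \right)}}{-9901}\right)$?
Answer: $- \frac{1171794342011}{108712980} \approx -10779.0$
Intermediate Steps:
$S{\left(I \right)} = - \frac{308}{I} + 4 I$ ($S{\left(I \right)} = 4 \left(I - \frac{77}{I}\right) = - \frac{308}{I} + 4 I$)
$-10776 - \left(- \frac{15418}{-5490} + \frac{S{\left(48 \right)}}{-9901}\right) = -10776 - \left(- \frac{15418}{-5490} + \frac{- \frac{308}{48} + 4 \cdot 48}{-9901}\right) = -10776 - \left(\left(-15418\right) \left(- \frac{1}{5490}\right) + \left(\left(-308\right) \frac{1}{48} + 192\right) \left(- \frac{1}{9901}\right)\right) = -10776 - \left(\frac{7709}{2745} + \left(- \frac{77}{12} + 192\right) \left(- \frac{1}{9901}\right)\right) = -10776 - \left(\frac{7709}{2745} + \frac{2227}{12} \left(- \frac{1}{9901}\right)\right) = -10776 - \left(\frac{7709}{2745} - \frac{2227}{118812}\right) = -10776 - \frac{303269531}{108712980} = - \frac{1171794342011}{108712980}$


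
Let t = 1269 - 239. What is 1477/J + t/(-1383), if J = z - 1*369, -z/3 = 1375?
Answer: -105897/98654 ≈ -1.0734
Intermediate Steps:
z = -4125 (z = -3*1375 = -4125)
t = 1030
J = -4494 (J = -4125 - 1*369 = -4125 - 369 = -4494)
1477/J + t/(-1383) = 1477/(-4494) + 1030/(-1383) = 1477*(-1/4494) + 1030*(-1/1383) = -211/642 - 1030/1383 = -105897/98654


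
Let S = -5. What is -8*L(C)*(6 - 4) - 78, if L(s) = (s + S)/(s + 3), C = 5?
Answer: -78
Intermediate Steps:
L(s) = (-5 + s)/(3 + s) (L(s) = (s - 5)/(s + 3) = (-5 + s)/(3 + s))
-8*L(C)*(6 - 4) - 78 = -8*(-5 + 5)/(3 + 5)*(6 - 4) - 78 = -8*0/8*2 - 78 = -8*(⅛)*0*2 - 78 = -0*2 - 78 = -8*0 - 78 = 0 - 78 = -78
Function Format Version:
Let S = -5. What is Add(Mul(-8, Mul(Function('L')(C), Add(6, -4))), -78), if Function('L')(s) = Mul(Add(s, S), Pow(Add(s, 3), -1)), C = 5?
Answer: -78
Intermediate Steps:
Function('L')(s) = Mul(Pow(Add(3, s), -1), Add(-5, s)) (Function('L')(s) = Mul(Add(s, -5), Pow(Add(s, 3), -1)) = Mul(Add(-5, s), Pow(Add(3, s), -1)) = Mul(Pow(Add(3, s), -1), Add(-5, s)))
Add(Mul(-8, Mul(Function('L')(C), Add(6, -4))), -78) = Add(Mul(-8, Mul(Mul(Pow(Add(3, 5), -1), Add(-5, 5)), Add(6, -4))), -78) = Add(Mul(-8, Mul(Mul(Pow(8, -1), 0), 2)), -78) = Add(Mul(-8, Mul(Mul(Rational(1, 8), 0), 2)), -78) = Add(Mul(-8, Mul(0, 2)), -78) = Add(Mul(-8, 0), -78) = Add(0, -78) = -78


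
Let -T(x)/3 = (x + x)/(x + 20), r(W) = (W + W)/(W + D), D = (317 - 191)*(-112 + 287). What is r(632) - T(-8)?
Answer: -44732/11341 ≈ -3.9443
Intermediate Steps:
D = 22050 (D = 126*175 = 22050)
r(W) = 2*W/(22050 + W) (r(W) = (W + W)/(W + 22050) = (2*W)/(22050 + W) = 2*W/(22050 + W))
T(x) = -6*x/(20 + x) (T(x) = -3*(x + x)/(x + 20) = -3*2*x/(20 + x) = -6*x/(20 + x))
r(632) - T(-8) = 2*632/(22050 + 632) - (-6)*(-8)/(20 - 8) = 2*632/22682 - (-6)*(-8)/12 = 2*632*(1/22682) - (-6)*(-8)/12 = 632/11341 - 1*4 = 632/11341 - 4 = -44732/11341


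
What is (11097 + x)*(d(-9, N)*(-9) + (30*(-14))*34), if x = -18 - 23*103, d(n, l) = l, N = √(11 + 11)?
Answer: -124378800 - 78390*√22 ≈ -1.2475e+8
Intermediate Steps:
N = √22 ≈ 4.6904
x = -2387 (x = -18 - 2369 = -2387)
(11097 + x)*(d(-9, N)*(-9) + (30*(-14))*34) = (11097 - 2387)*(√22*(-9) + (30*(-14))*34) = 8710*(-9*√22 - 420*34) = 8710*(-9*√22 - 14280) = 8710*(-14280 - 9*√22) = -124378800 - 78390*√22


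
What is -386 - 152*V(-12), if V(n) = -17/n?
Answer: -1804/3 ≈ -601.33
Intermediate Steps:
-386 - 152*V(-12) = -386 - (-2584)/(-12) = -386 - (-2584)*(-1)/12 = -386 - 152*17/12 = -386 - 646/3 = -1804/3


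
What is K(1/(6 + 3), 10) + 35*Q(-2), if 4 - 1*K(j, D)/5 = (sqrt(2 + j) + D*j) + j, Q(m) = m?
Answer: -505/9 - 5*sqrt(19)/3 ≈ -63.376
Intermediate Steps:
K(j, D) = 20 - 5*j - 5*sqrt(2 + j) - 5*D*j (K(j, D) = 20 - 5*((sqrt(2 + j) + D*j) + j) = 20 - 5*(j + sqrt(2 + j) + D*j) = 20 + (-5*j - 5*sqrt(2 + j) - 5*D*j) = 20 - 5*j - 5*sqrt(2 + j) - 5*D*j)
K(1/(6 + 3), 10) + 35*Q(-2) = (20 - 5/(6 + 3) - 5*sqrt(2 + 1/(6 + 3)) - 5*10/(6 + 3)) + 35*(-2) = (20 - 5/9 - 5*sqrt(2 + 1/9) - 5*10/9) - 70 = (20 - 5*1/9 - 5*sqrt(2 + 1/9) - 5*10*1/9) - 70 = (20 - 5/9 - 5*sqrt(19)/3 - 50/9) - 70 = (125/9 - 5*sqrt(19)/3) - 70 = -505/9 - 5*sqrt(19)/3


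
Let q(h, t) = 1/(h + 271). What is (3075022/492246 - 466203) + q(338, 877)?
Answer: -803192201377/1722861 ≈ -4.6620e+5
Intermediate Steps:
q(h, t) = 1/(271 + h)
(3075022/492246 - 466203) + q(338, 877) = (3075022/492246 - 466203) + 1/(271 + 338) = (3075022*(1/492246) - 466203) + 1/609 = (1537511/246123 - 466203) + 1/609 = -114741743458/246123 + 1/609 = -803192201377/1722861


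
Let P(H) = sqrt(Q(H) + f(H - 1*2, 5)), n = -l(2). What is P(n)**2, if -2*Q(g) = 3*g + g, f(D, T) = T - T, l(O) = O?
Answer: 4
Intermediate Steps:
f(D, T) = 0
n = -2 (n = -1*2 = -2)
Q(g) = -2*g (Q(g) = -(3*g + g)/2 = -2*g)
P(H) = sqrt(2)*sqrt(-H) (P(H) = sqrt(-2*H + 0) = sqrt(-2*H) = sqrt(2)*sqrt(-H))
P(n)**2 = (sqrt(2)*sqrt(-1*(-2)))**2 = (sqrt(2)*sqrt(2))**2 = 2**2 = 4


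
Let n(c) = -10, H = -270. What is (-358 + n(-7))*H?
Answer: 99360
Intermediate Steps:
(-358 + n(-7))*H = (-358 - 10)*(-270) = -368*(-270) = 99360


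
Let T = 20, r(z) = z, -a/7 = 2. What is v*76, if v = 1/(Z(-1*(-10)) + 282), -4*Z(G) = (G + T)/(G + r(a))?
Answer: 608/2271 ≈ 0.26772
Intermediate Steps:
a = -14 (a = -7*2 = -14)
Z(G) = -(20 + G)/(4*(-14 + G)) (Z(G) = -(G + 20)/(4*(G - 14)) = -(20 + G)/(4*(-14 + G)))
v = 8/2271 (v = 1/((-20 - (-1)*(-10))/(4*(-14 - 1*(-10))) + 282) = 1/((-20 - 1*10)/(4*(-14 + 10)) + 282) = 1/((¼)*(-20 - 10)/(-4) + 282) = 1/((¼)*(-¼)*(-30) + 282) = 1/(15/8 + 282) = 1/(2271/8) = 8/2271 ≈ 0.0035227)
v*76 = (8/2271)*76 = 608/2271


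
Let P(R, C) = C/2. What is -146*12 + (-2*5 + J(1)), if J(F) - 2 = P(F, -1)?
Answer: -3521/2 ≈ -1760.5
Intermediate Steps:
P(R, C) = C/2 (P(R, C) = C*(½) = C/2)
J(F) = 3/2 (J(F) = 2 + (½)*(-1) = 2 - ½ = 3/2)
-146*12 + (-2*5 + J(1)) = -146*12 + (-2*5 + 3/2) = -1752 + (-10 + 3/2) = -1752 - 17/2 = -3521/2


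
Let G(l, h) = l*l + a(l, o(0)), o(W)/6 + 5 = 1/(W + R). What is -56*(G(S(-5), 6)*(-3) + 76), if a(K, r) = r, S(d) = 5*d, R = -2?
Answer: 95200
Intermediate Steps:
o(W) = -30 + 6/(-2 + W) (o(W) = -30 + 6/(W - 2) = -30 + 6/(-2 + W))
G(l, h) = -33 + l² (G(l, h) = l*l + 6*(11 - 5*0)/(-2 + 0) = l² + 6*(11 + 0)/(-2) = l² + 6*(-½)*11 = l² - 33 = -33 + l²)
-56*(G(S(-5), 6)*(-3) + 76) = -56*((-33 + (5*(-5))²)*(-3) + 76) = -56*((-33 + (-25)²)*(-3) + 76) = -56*((-33 + 625)*(-3) + 76) = -56*(592*(-3) + 76) = -56*(-1776 + 76) = -56*(-1700) = 95200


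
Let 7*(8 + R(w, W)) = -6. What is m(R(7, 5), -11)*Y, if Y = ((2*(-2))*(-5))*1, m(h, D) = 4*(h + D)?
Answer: -11120/7 ≈ -1588.6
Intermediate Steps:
R(w, W) = -62/7 (R(w, W) = -8 + (⅐)*(-6) = -8 - 6/7 = -62/7)
m(h, D) = 4*D + 4*h (m(h, D) = 4*(D + h) = 4*D + 4*h)
Y = 20 (Y = -4*(-5)*1 = 20*1 = 20)
m(R(7, 5), -11)*Y = (4*(-11) + 4*(-62/7))*20 = (-44 - 248/7)*20 = -556/7*20 = -11120/7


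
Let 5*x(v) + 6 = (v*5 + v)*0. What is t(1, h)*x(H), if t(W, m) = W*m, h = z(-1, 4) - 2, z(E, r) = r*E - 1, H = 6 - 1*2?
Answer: 42/5 ≈ 8.4000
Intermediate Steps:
H = 4 (H = 6 - 2 = 4)
z(E, r) = -1 + E*r (z(E, r) = E*r - 1 = -1 + E*r)
h = -7 (h = (-1 - 1*4) - 2 = (-1 - 4) - 2 = -5 - 2 = -7)
x(v) = -6/5 (x(v) = -6/5 + ((v*5 + v)*0)/5 = -6/5 + ((5*v + v)*0)/5 = -6/5 + ((6*v)*0)/5 = -6/5 + (⅕)*0 = -6/5 + 0 = -6/5)
t(1, h)*x(H) = (1*(-7))*(-6/5) = -7*(-6/5) = 42/5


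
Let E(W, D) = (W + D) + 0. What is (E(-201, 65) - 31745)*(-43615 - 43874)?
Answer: 2789236809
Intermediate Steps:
E(W, D) = D + W (E(W, D) = (D + W) + 0 = D + W)
(E(-201, 65) - 31745)*(-43615 - 43874) = ((65 - 201) - 31745)*(-43615 - 43874) = (-136 - 31745)*(-87489) = -31881*(-87489) = 2789236809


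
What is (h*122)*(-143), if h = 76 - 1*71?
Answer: -87230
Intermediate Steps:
h = 5 (h = 76 - 71 = 5)
(h*122)*(-143) = (5*122)*(-143) = 610*(-143) = -87230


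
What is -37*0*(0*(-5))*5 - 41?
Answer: -41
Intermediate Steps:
-37*0*(0*(-5))*5 - 41 = -37*0*0*5 - 41 = -0*5 - 41 = -37*0 - 41 = 0 - 41 = -41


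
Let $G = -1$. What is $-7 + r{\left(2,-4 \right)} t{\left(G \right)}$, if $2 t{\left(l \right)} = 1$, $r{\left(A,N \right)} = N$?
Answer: $-9$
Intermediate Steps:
$t{\left(l \right)} = \frac{1}{2}$ ($t{\left(l \right)} = \frac{1}{2} \cdot 1 = \frac{1}{2}$)
$-7 + r{\left(2,-4 \right)} t{\left(G \right)} = -7 - 2 = -9$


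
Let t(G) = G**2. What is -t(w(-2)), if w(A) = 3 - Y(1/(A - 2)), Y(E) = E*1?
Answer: -169/16 ≈ -10.563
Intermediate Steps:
Y(E) = E
w(A) = 3 - 1/(-2 + A) (w(A) = 3 - 1/(A - 2) = 3 - 1/(-2 + A))
-t(w(-2)) = -((-7 + 3*(-2))/(-2 - 2))**2 = -((-7 - 6)/(-4))**2 = -(-1/4*(-13))**2 = -(13/4)**2 = -1*169/16 = -169/16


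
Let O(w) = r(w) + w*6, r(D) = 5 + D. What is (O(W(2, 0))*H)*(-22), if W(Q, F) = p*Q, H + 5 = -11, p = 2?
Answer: 11616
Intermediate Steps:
H = -16 (H = -5 - 11 = -16)
W(Q, F) = 2*Q
O(w) = 5 + 7*w (O(w) = (5 + w) + w*6 = (5 + w) + 6*w = 5 + 7*w)
(O(W(2, 0))*H)*(-22) = ((5 + 7*(2*2))*(-16))*(-22) = ((5 + 7*4)*(-16))*(-22) = ((5 + 28)*(-16))*(-22) = (33*(-16))*(-22) = -528*(-22) = 11616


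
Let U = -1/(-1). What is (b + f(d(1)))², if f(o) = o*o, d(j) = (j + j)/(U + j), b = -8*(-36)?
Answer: 83521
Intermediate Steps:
U = 1 (U = -1*(-1) = 1)
b = 288
d(j) = 2*j/(1 + j) (d(j) = (j + j)/(1 + j) = (2*j)/(1 + j) = 2*j/(1 + j))
f(o) = o²
(b + f(d(1)))² = (288 + (2*1/(1 + 1))²)² = (288 + (2*1/2)²)² = (288 + (2*1*(½))²)² = (288 + 1²)² = (288 + 1)² = 289² = 83521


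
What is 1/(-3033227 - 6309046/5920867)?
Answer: -5920867/17959339956855 ≈ -3.2968e-7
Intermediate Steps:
1/(-3033227 - 6309046/5920867) = 1/(-17959339956855/5920867) = -5920867/17959339956855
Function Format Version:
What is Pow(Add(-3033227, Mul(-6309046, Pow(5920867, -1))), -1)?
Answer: Rational(-5920867, 17959339956855) ≈ -3.2968e-7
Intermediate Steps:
Pow(Add(-3033227, Mul(-6309046, Pow(5920867, -1))), -1) = Pow(Add(-3033227, Mul(-6309046, Rational(1, 5920867))), -1) = Pow(Add(-3033227, Rational(-6309046, 5920867)), -1) = Pow(Rational(-17959339956855, 5920867), -1) = Rational(-5920867, 17959339956855)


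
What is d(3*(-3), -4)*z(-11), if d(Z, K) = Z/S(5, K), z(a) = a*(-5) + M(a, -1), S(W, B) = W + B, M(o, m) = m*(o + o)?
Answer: -693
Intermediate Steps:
M(o, m) = 2*m*o (M(o, m) = m*(2*o) = 2*m*o)
S(W, B) = B + W
z(a) = -7*a (z(a) = a*(-5) + 2*(-1)*a = -5*a - 2*a = -7*a)
d(Z, K) = Z/(5 + K) (d(Z, K) = Z/(K + 5) = Z/(5 + K))
d(3*(-3), -4)*z(-11) = ((3*(-3))/(5 - 4))*(-7*(-11)) = -9/1*77 = -9*1*77 = -9*77 = -693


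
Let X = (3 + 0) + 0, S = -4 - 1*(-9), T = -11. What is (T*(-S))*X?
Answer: 165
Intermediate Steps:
S = 5 (S = -4 + 9 = 5)
X = 3 (X = 3 + 0 = 3)
(T*(-S))*X = -(-11)*5*3 = -11*(-5)*3 = 55*3 = 165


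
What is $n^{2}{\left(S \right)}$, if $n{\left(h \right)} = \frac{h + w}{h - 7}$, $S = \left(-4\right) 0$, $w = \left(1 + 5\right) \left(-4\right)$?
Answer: $\frac{576}{49} \approx 11.755$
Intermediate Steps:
$w = -24$ ($w = 6 \left(-4\right) = -24$)
$S = 0$
$n{\left(h \right)} = \frac{-24 + h}{-7 + h}$ ($n{\left(h \right)} = \frac{h - 24}{h - 7} = \frac{-24 + h}{-7 + h}$)
$n^{2}{\left(S \right)} = \left(\frac{-24 + 0}{-7 + 0}\right)^{2} = \left(\frac{1}{-7} \left(-24\right)\right)^{2} = \left(\left(- \frac{1}{7}\right) \left(-24\right)\right)^{2} = \left(\frac{24}{7}\right)^{2} = \frac{576}{49}$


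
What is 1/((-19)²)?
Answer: 1/361 ≈ 0.0027701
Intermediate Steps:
1/((-19)²) = 1/361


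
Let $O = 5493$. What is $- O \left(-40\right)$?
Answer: $219720$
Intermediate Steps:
$- O \left(-40\right) = \left(-1\right) 5493 \left(-40\right) = \left(-5493\right) \left(-40\right) = 219720$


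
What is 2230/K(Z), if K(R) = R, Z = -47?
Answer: -2230/47 ≈ -47.447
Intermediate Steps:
2230/K(Z) = 2230/(-47) = 2230*(-1/47) = -2230/47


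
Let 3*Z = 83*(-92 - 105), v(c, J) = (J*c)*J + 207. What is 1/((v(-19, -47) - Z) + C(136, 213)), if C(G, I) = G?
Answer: -3/108533 ≈ -2.7641e-5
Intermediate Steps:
v(c, J) = 207 + c*J² (v(c, J) = c*J² + 207 = 207 + c*J²)
Z = -16351/3 (Z = (83*(-92 - 105))/3 = (83*(-197))/3 = (⅓)*(-16351) = -16351/3 ≈ -5450.3)
1/((v(-19, -47) - Z) + C(136, 213)) = 1/(((207 - 19*(-47)²) - 1*(-16351/3)) + 136) = 1/(((207 - 19*2209) + 16351/3) + 136) = 1/(((207 - 41971) + 16351/3) + 136) = 1/((-41764 + 16351/3) + 136) = 1/(-108941/3 + 136) = 1/(-108533/3) = -3/108533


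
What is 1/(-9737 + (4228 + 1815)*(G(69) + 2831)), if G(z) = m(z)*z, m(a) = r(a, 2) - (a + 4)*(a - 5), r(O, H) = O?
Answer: -1/1902201105 ≈ -5.2571e-10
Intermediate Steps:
m(a) = a - (-5 + a)*(4 + a) (m(a) = a - (a + 4)*(a - 5) = a - (4 + a)*(-5 + a) = a - (-5 + a)*(4 + a))
G(z) = z*(20 - z² + 2*z) (G(z) = (20 - z² + 2*z)*z = z*(20 - z² + 2*z))
1/(-9737 + (4228 + 1815)*(G(69) + 2831)) = 1/(-9737 + (4228 + 1815)*(69*(20 - 1*69² + 2*69) + 2831)) = 1/(-9737 + 6043*(69*(20 - 1*4761 + 138) + 2831)) = 1/(-9737 + 6043*(69*(20 - 4761 + 138) + 2831)) = 1/(-9737 + 6043*(69*(-4603) + 2831)) = 1/(-9737 + 6043*(-317607 + 2831)) = 1/(-9737 + 6043*(-314776)) = 1/(-9737 - 1902191368) = 1/(-1902201105) = -1/1902201105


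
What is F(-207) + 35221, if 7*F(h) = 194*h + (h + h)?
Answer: 29425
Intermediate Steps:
F(h) = 28*h (F(h) = (194*h + (h + h))/7 = (194*h + 2*h)/7 = (196*h)/7 = 28*h)
F(-207) + 35221 = 28*(-207) + 35221 = -5796 + 35221 = 29425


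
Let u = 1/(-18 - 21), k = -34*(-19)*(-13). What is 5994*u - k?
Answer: 107176/13 ≈ 8244.3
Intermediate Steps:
k = -8398 (k = 646*(-13) = -8398)
u = -1/39 (u = 1/(-39) = -1/39 ≈ -0.025641)
5994*u - k = 5994*(-1/39) - 1*(-8398) = -1998/13 + 8398 = 107176/13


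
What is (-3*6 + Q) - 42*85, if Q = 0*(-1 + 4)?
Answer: -3588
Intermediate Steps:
Q = 0 (Q = 0*3 = 0)
(-3*6 + Q) - 42*85 = (-3*6 + 0) - 42*85 = (-18 + 0) - 3570 = -18 - 3570 = -3588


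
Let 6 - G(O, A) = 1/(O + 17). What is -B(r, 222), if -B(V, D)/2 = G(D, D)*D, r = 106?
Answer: 636252/239 ≈ 2662.1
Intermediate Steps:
G(O, A) = 6 - 1/(17 + O) (G(O, A) = 6 - 1/(O + 17) = 6 - 1/(17 + O))
B(V, D) = -2*D*(101 + 6*D)/(17 + D) (B(V, D) = -2*(101 + 6*D)/(17 + D)*D = -2*D*(101 + 6*D)/(17 + D))
-B(r, 222) = -(-2)*222*(101 + 6*222)/(17 + 222) = -(-2)*222*(101 + 1332)/239 = -(-2)*222*1433/239 = -1*(-636252/239) = 636252/239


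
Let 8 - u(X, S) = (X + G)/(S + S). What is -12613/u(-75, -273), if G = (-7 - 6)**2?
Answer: -3443349/2231 ≈ -1543.4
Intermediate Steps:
G = 169 (G = (-13)**2 = 169)
u(X, S) = 8 - (169 + X)/(2*S) (u(X, S) = 8 - (X + 169)/(S + S) = 8 - (169 + X)/(2*S))
-12613/u(-75, -273) = -12613*(-546/(-169 - 1*(-75) + 16*(-273))) = -12613*(-546/(-169 + 75 - 4368)) = -12613/((1/2)*(-1/273)*(-4462)) = -12613/2231/273 = -12613*273/2231 = -3443349/2231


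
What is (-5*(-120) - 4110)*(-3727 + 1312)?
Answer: 8476650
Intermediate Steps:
(-5*(-120) - 4110)*(-3727 + 1312) = (600 - 4110)*(-2415) = -3510*(-2415) = 8476650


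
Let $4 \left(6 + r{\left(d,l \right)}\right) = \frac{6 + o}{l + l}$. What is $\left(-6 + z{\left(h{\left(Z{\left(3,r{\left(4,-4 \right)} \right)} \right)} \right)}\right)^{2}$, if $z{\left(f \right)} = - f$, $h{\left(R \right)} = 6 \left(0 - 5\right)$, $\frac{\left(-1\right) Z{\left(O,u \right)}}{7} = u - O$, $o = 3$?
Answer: $576$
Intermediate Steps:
$r{\left(d,l \right)} = -6 + \frac{9}{8 l}$ ($r{\left(d,l \right)} = -6 + \frac{\left(6 + 3\right) \frac{1}{l + l}}{4} = -6 + \frac{9 \frac{1}{2 l}}{4} = -6 + \frac{\frac{9}{2} \frac{1}{l}}{4} = -6 + \frac{9}{8 l}$)
$Z{\left(O,u \right)} = - 7 u + 7 O$ ($Z{\left(O,u \right)} = - 7 \left(u - O\right) = - 7 u + 7 O$)
$h{\left(R \right)} = -30$ ($h{\left(R \right)} = 6 \left(-5\right) = -30$)
$\left(-6 + z{\left(h{\left(Z{\left(3,r{\left(4,-4 \right)} \right)} \right)} \right)}\right)^{2} = \left(-6 - -30\right)^{2} = \left(-6 + 30\right)^{2} = 24^{2} = 576$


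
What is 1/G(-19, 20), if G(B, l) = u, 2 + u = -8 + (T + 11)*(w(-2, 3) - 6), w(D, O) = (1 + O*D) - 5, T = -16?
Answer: 1/70 ≈ 0.014286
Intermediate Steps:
w(D, O) = -4 + D*O (w(D, O) = (1 + D*O) - 5 = -4 + D*O)
u = 70 (u = -2 + (-8 + (-16 + 11)*((-4 - 2*3) - 6)) = -2 + (-8 - 5*((-4 - 6) - 6)) = -2 + (-8 - 5*(-10 - 6)) = -2 + (-8 - 5*(-16)) = -2 + (-8 + 80) = -2 + 72 = 70)
G(B, l) = 70
1/G(-19, 20) = 1/70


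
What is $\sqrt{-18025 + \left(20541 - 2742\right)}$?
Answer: $i \sqrt{226} \approx 15.033 i$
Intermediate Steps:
$\sqrt{-18025 + \left(20541 - 2742\right)} = \sqrt{-18025 + 17799} = \sqrt{-226} = i \sqrt{226}$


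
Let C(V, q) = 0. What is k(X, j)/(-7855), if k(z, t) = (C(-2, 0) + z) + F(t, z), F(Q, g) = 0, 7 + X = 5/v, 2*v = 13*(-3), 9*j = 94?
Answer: 283/306345 ≈ 0.00092379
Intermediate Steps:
j = 94/9 (j = (⅑)*94 = 94/9 ≈ 10.444)
v = -39/2 (v = (13*(-3))/2 = (½)*(-39) = -39/2 ≈ -19.500)
X = -283/39 (X = -7 + 5/(-39/2) = -7 + 5*(-2/39) = -7 - 10/39 = -283/39 ≈ -7.2564)
k(z, t) = z (k(z, t) = (0 + z) + 0 = z + 0 = z)
k(X, j)/(-7855) = -283/39/(-7855) = -283/39*(-1/7855) = 283/306345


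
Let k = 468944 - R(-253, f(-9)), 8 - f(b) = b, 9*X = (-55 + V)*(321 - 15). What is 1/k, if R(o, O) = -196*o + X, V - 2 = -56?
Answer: 1/423062 ≈ 2.3637e-6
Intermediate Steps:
V = -54 (V = 2 - 56 = -54)
X = -3706 (X = ((-55 - 54)*(321 - 15))/9 = (-109*306)/9 = (⅑)*(-33354) = -3706)
f(b) = 8 - b
R(o, O) = -3706 - 196*o (R(o, O) = -196*o - 3706 = -3706 - 196*o)
k = 423062 (k = 468944 - (-3706 - 196*(-253)) = 468944 - (-3706 + 49588) = 468944 - 1*45882 = 468944 - 45882 = 423062)
1/k = 1/423062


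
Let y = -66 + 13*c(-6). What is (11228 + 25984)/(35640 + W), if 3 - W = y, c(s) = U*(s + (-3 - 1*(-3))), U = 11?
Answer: 12404/12189 ≈ 1.0176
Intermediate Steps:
c(s) = 11*s (c(s) = 11*(s + (-3 - 1*(-3))) = 11*(s + (-3 + 3)) = 11*(s + 0) = 11*s)
y = -924 (y = -66 + 13*(11*(-6)) = -66 + 13*(-66) = -66 - 858 = -924)
W = 927 (W = 3 - 1*(-924) = 3 + 924 = 927)
(11228 + 25984)/(35640 + W) = (11228 + 25984)/(35640 + 927) = 37212/36567 = 37212*(1/36567) = 12404/12189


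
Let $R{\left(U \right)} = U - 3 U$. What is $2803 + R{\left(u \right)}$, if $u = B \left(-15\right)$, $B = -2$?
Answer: $2743$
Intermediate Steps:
$u = 30$ ($u = \left(-2\right) \left(-15\right) = 30$)
$R{\left(U \right)} = - 2 U$
$2803 + R{\left(u \right)} = 2803 - 60 = 2743$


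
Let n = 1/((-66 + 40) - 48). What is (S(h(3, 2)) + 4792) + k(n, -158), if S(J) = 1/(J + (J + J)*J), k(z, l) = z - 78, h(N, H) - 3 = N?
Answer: 6802301/1443 ≈ 4714.0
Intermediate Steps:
h(N, H) = 3 + N
n = -1/74 (n = 1/(-26 - 48) = 1/(-74) = -1/74 ≈ -0.013514)
k(z, l) = -78 + z
S(J) = 1/(J + 2*J**2) (S(J) = 1/(J + (2*J)*J) = 1/(J + 2*J**2))
(S(h(3, 2)) + 4792) + k(n, -158) = (1/((3 + 3)*(1 + 2*(3 + 3))) + 4792) + (-78 - 1/74) = (1/(6*(1 + 2*6)) + 4792) - 5773/74 = (1/(6*(1 + 12)) + 4792) - 5773/74 = ((1/6)/13 + 4792) - 5773/74 = ((1/6)*(1/13) + 4792) - 5773/74 = (1/78 + 4792) - 5773/74 = 373777/78 - 5773/74 = 6802301/1443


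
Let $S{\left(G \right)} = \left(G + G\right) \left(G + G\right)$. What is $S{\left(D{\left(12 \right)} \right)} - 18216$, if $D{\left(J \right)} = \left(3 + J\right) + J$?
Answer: $-15300$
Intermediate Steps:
$D{\left(J \right)} = 3 + 2 J$
$S{\left(G \right)} = 4 G^{2}$ ($S{\left(G \right)} = 2 G 2 G = 4 G^{2}$)
$S{\left(D{\left(12 \right)} \right)} - 18216 = 4 \left(3 + 2 \cdot 12\right)^{2} - 18216 = 4 \left(3 + 24\right)^{2} - 18216 = 4 \cdot 27^{2} - 18216 = 4 \cdot 729 - 18216 = 2916 - 18216 = -15300$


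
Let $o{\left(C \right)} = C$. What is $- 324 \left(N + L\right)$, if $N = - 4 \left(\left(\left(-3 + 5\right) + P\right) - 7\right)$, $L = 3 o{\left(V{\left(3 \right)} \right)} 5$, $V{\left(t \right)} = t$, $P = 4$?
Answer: $-15876$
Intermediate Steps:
$L = 45$ ($L = 3 \cdot 3 \cdot 5 = 9 \cdot 5 = 45$)
$N = 4$ ($N = - 4 \left(\left(\left(-3 + 5\right) + 4\right) - 7\right) = - 4 \left(\left(2 + 4\right) - 7\right) = - 4 \left(6 - 7\right) = \left(-4\right) \left(-1\right) = 4$)
$- 324 \left(N + L\right) = - 324 \left(4 + 45\right) = \left(-324\right) 49 = -15876$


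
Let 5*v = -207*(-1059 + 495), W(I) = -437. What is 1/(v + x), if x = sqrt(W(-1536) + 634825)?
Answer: 145935/3403558951 - 25*sqrt(158597)/6807117902 ≈ 4.1415e-5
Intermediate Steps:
v = 116748/5 (v = (-207*(-1059 + 495))/5 = (-207*(-564))/5 = (1/5)*116748 = 116748/5 ≈ 23350.)
x = 2*sqrt(158597) (x = sqrt(-437 + 634825) = sqrt(634388) = 2*sqrt(158597) ≈ 796.48)
1/(v + x) = 1/(116748/5 + 2*sqrt(158597))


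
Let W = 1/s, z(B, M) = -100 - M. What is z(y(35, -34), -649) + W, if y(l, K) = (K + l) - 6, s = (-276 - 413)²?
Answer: 260621830/474721 ≈ 549.00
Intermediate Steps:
s = 474721 (s = (-689)² = 474721)
y(l, K) = -6 + K + l
W = 1/474721 ≈ 2.1065e-6
z(y(35, -34), -649) + W = (-100 - 1*(-649)) + 1/474721 = (-100 + 649) + 1/474721 = 549 + 1/474721 = 260621830/474721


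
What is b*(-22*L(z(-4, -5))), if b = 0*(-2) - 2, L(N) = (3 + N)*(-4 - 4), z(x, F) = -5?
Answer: 704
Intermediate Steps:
L(N) = -24 - 8*N (L(N) = (3 + N)*(-8) = -24 - 8*N)
b = -2 (b = 0 - 2 = -2)
b*(-22*L(z(-4, -5))) = -(-44)*(-24 - 8*(-5)) = -(-44)*(-24 + 40) = -(-44)*16 = -2*(-352) = 704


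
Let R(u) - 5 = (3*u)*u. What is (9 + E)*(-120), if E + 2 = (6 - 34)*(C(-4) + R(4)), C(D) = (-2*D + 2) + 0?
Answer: 210840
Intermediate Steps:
R(u) = 5 + 3*u² (R(u) = 5 + (3*u)*u = 5 + 3*u²)
C(D) = 2 - 2*D (C(D) = (2 - 2*D) + 0 = 2 - 2*D)
E = -1766 (E = -2 + (6 - 34)*((2 - 2*(-4)) + (5 + 3*4²)) = -2 - 28*((2 + 8) + (5 + 3*16)) = -2 - 28*(10 + (5 + 48)) = -2 - 28*(10 + 53) = -2 - 28*63 = -2 - 1764 = -1766)
(9 + E)*(-120) = (9 - 1766)*(-120) = -1757*(-120) = 210840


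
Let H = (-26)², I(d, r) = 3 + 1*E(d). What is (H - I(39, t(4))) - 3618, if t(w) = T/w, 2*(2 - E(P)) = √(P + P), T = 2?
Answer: -2947 + √78/2 ≈ -2942.6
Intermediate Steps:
E(P) = 2 - √2*√P/2 (E(P) = 2 - √(P + P)/2 = 2 - √2*√P/2)
t(w) = 2/w
I(d, r) = 5 - √2*√d/2 (I(d, r) = 3 + 1*(2 - √2*√d/2) = 3 + (2 - √2*√d/2) = 5 - √2*√d/2)
H = 676
(H - I(39, t(4))) - 3618 = (676 - (5 - √2*√39/2)) - 3618 = (676 - (5 - √78/2)) - 3618 = (676 + (-5 + √78/2)) - 3618 = (671 + √78/2) - 3618 = -2947 + √78/2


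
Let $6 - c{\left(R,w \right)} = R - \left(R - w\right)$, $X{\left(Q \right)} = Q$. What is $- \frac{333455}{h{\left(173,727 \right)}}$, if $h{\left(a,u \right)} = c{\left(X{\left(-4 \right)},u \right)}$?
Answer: $\frac{333455}{721} \approx 462.49$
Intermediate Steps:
$c{\left(R,w \right)} = 6 - w$ ($c{\left(R,w \right)} = 6 - \left(R - \left(R - w\right)\right) = 6 - w$)
$h{\left(a,u \right)} = 6 - u$
$- \frac{333455}{h{\left(173,727 \right)}} = - \frac{333455}{6 - 727} = - \frac{333455}{-721} = \left(-333455\right) \left(- \frac{1}{721}\right) = \frac{333455}{721}$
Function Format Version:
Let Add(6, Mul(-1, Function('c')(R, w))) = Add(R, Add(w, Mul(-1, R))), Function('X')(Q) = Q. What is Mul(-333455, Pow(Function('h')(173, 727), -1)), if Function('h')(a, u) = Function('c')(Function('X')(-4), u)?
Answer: Rational(333455, 721) ≈ 462.49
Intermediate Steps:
Function('c')(R, w) = Add(6, Mul(-1, w)) (Function('c')(R, w) = Add(6, Mul(-1, Add(R, Add(w, Mul(-1, R))))) = Add(6, Mul(-1, w)))
Function('h')(a, u) = Add(6, Mul(-1, u))
Mul(-333455, Pow(Function('h')(173, 727), -1)) = Mul(-333455, Pow(Add(6, Mul(-1, 727)), -1)) = Mul(-333455, Pow(Add(6, -727), -1)) = Mul(-333455, Pow(-721, -1)) = Mul(-333455, Rational(-1, 721)) = Rational(333455, 721)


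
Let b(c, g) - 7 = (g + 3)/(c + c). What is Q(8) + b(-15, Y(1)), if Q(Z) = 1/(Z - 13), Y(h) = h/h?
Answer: 20/3 ≈ 6.6667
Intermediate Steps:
Y(h) = 1
Q(Z) = 1/(-13 + Z)
b(c, g) = 7 + (3 + g)/(2*c) (b(c, g) = 7 + (g + 3)/(c + c) = 7 + (3 + g)/((2*c)) = 7 + (3 + g)*(1/(2*c)) = 7 + (3 + g)/(2*c))
Q(8) + b(-15, Y(1)) = 1/(-13 + 8) + (½)*(3 + 1 + 14*(-15))/(-15) = 1/(-5) + (½)*(-1/15)*(3 + 1 - 210) = -⅕ + (½)*(-1/15)*(-206) = -⅕ + 103/15 = 20/3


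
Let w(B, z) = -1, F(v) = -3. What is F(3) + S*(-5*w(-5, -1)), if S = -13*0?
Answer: -3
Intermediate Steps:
S = 0
F(3) + S*(-5*w(-5, -1)) = -3 + 0*(-5*(-1)) = -3 + 0*5 = -3 + 0 = -3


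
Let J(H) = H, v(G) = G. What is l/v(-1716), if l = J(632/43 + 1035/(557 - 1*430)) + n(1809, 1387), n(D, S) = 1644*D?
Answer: -1476465175/851916 ≈ -1733.1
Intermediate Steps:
l = 16241116925/5461 (l = (632/43 + 1035/(557 - 1*430)) + 1644*1809 = (632*(1/43) + 1035/(557 - 430)) + 2973996 = (632/43 + 1035/127) + 2973996 = 124769/5461 + 2973996 = 16241116925/5461 ≈ 2.9740e+6)
l/v(-1716) = (16241116925/5461)/(-1716) = (16241116925/5461)*(-1/1716) = -1476465175/851916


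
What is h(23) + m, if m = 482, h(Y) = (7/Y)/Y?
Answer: 254985/529 ≈ 482.01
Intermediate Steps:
h(Y) = 7/Y²
h(23) + m = 7/23² + 482 = 7*(1/529) + 482 = 7/529 + 482 = 254985/529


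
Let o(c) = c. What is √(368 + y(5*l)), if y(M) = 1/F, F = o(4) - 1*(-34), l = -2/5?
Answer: √531430/38 ≈ 19.184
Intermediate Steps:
l = -⅖ (l = -2*⅕ = -⅖ ≈ -0.40000)
F = 38 (F = 4 - 1*(-34) = 4 + 34 = 38)
y(M) = 1/38
√(368 + y(5*l)) = √(368 + 1/38) = √(13985/38) = √531430/38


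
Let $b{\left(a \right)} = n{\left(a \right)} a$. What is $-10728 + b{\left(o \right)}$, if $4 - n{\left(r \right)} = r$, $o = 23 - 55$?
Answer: $-11880$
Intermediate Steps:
$o = -32$
$n{\left(r \right)} = 4 - r$
$b{\left(a \right)} = a \left(4 - a\right)$ ($b{\left(a \right)} = \left(4 - a\right) a = a \left(4 - a\right)$)
$-10728 + b{\left(o \right)} = -10728 - 32 \left(4 - -32\right) = -10728 - 32 \left(4 + 32\right) = -10728 - 1152 = -11880$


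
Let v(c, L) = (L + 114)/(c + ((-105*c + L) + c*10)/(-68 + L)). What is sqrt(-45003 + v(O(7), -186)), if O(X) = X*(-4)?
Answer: I*sqrt(1033803296355)/4793 ≈ 212.13*I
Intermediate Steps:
O(X) = -4*X
v(c, L) = (114 + L)/(c + (L - 95*c)/(-68 + L)) (v(c, L) = (114 + L)/(c + ((L - 105*c) + 10*c)/(-68 + L)) = (114 + L)/(c + (L - 95*c)/(-68 + L)))
sqrt(-45003 + v(O(7), -186)) = sqrt(-45003 + (-7752 + (-186)**2 + 46*(-186))/(-186 - (-652)*7 - (-744)*7)) = sqrt(-45003 + (-7752 + 34596 - 8556)/(-186 - 163*(-28) - 186*(-28))) = sqrt(-45003 + 18288/(-186 + 4564 + 5208)) = sqrt(-45003 + 18288/9586) = sqrt(-45003 + (1/9586)*18288) = sqrt(-45003 + 9144/4793) = sqrt(-215690235/4793) = I*sqrt(1033803296355)/4793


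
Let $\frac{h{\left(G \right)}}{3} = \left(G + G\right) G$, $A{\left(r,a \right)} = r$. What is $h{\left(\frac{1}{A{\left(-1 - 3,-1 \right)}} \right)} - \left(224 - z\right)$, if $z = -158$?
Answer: $- \frac{3053}{8} \approx -381.63$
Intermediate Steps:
$h{\left(G \right)} = 6 G^{2}$ ($h{\left(G \right)} = 3 \left(G + G\right) G = 3 \cdot 2 G G = 3 \cdot 2 G^{2} = 6 G^{2}$)
$h{\left(\frac{1}{A{\left(-1 - 3,-1 \right)}} \right)} - \left(224 - z\right) = 6 \left(\frac{1}{-1 - 3}\right)^{2} - \left(224 - -158\right) = 6 \left(\frac{1}{-1 - 3}\right)^{2} - \left(224 + 158\right) = 6 \left(\frac{1}{-4}\right)^{2} - 382 = 6 \left(- \frac{1}{4}\right)^{2} - 382 = 6 \cdot \frac{1}{16} - 382 = \frac{3}{8} - 382 = - \frac{3053}{8}$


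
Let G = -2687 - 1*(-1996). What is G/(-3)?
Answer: 691/3 ≈ 230.33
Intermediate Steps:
G = -691 (G = -2687 + 1996 = -691)
G/(-3) = -691/(-3) = -691*(-⅓) = 691/3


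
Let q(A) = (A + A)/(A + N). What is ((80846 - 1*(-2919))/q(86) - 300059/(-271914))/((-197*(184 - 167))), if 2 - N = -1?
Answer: -1013596796419/78315038796 ≈ -12.943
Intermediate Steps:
N = 3 (N = 2 - 1*(-1) = 2 + 1 = 3)
q(A) = 2*A/(3 + A) (q(A) = (A + A)/(A + 3) = (2*A)/(3 + A) = 2*A/(3 + A))
((80846 - 1*(-2919))/q(86) - 300059/(-271914))/((-197*(184 - 167))) = ((80846 - 1*(-2919))/((2*86/(3 + 86))) - 300059/(-271914))/((-197*(184 - 167))) = ((80846 + 2919)/((2*86/89)) - 300059*(-1/271914))/((-197*17)) = (83765/((2*86*(1/89))) + 300059/271914)/(-3349) = (83765/(172/89) + 300059/271914)*(-1/3349) = (83765*(89/172) + 300059/271914)*(-1/3349) = (7455085/172 + 300059/271914)*(-1/3349) = (1013596796419/23384604)*(-1/3349) = -1013596796419/78315038796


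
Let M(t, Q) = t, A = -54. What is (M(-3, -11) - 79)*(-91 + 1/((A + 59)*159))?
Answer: 5932208/795 ≈ 7461.9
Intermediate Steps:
(M(-3, -11) - 79)*(-91 + 1/((A + 59)*159)) = (-3 - 79)*(-91 + 1/((-54 + 59)*159)) = -82*(-91 + (1/159)/5) = -82*(-91 + (⅕)*(1/159)) = -82*(-91 + 1/795) = -82*(-72344/795) = 5932208/795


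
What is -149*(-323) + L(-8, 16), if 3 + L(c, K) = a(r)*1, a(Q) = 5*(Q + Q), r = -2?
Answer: 48104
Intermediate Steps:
a(Q) = 10*Q (a(Q) = 5*(2*Q) = 10*Q)
L(c, K) = -23 (L(c, K) = -3 + (10*(-2))*1 = -3 - 20*1 = -3 - 20 = -23)
-149*(-323) + L(-8, 16) = -149*(-323) - 23 = 48127 - 23 = 48104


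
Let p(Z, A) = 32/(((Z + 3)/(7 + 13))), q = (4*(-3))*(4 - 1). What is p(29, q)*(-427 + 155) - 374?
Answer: -5814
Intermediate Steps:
q = -36 (q = -12*3 = -36)
p(Z, A) = 32/(3/20 + Z/20) (p(Z, A) = 32/(((3 + Z)/20)) = 32/(((3 + Z)*(1/20))) = 32/(3/20 + Z/20))
p(29, q)*(-427 + 155) - 374 = (640/(3 + 29))*(-427 + 155) - 374 = (640/32)*(-272) - 374 = (640*(1/32))*(-272) - 374 = 20*(-272) - 374 = -5440 - 374 = -5814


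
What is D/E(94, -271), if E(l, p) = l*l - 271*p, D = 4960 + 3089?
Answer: 8049/82277 ≈ 0.097828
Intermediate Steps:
D = 8049
E(l, p) = l**2 - 271*p
D/E(94, -271) = 8049/(94**2 - 271*(-271)) = 8049/(8836 + 73441) = 8049/82277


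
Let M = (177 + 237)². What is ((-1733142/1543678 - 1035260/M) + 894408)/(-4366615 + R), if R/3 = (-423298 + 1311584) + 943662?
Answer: 29580097900781324/37346459201331219 ≈ 0.79205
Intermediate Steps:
M = 171396 (M = 414² = 171396)
R = 5495844 (R = 3*((-423298 + 1311584) + 943662) = 3*(888286 + 943662) = 3*1831948 = 5495844)
((-1733142/1543678 - 1035260/M) + 894408)/(-4366615 + R) = ((-1733142/1543678 - 1035260/171396) + 894408)/(-4366615 + 5495844) = ((-1733142*1/1543678 - 1035260*1/171396) + 894408)/1129229 = ((-866571/771839 - 258815/42849) + 894408)*(1/1129229) = (-236895211564/33072529311 + 894408)*(1/1129229) = (29580097900781324/33072529311)*(1/1129229) = 29580097900781324/37346459201331219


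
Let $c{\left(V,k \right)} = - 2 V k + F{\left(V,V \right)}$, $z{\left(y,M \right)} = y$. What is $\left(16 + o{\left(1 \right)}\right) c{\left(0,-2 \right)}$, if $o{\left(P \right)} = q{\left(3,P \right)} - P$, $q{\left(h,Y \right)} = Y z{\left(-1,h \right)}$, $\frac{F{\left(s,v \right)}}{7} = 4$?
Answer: $392$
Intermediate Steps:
$F{\left(s,v \right)} = 28$ ($F{\left(s,v \right)} = 7 \cdot 4 = 28$)
$q{\left(h,Y \right)} = - Y$ ($q{\left(h,Y \right)} = Y \left(-1\right) = - Y$)
$o{\left(P \right)} = - 2 P$ ($o{\left(P \right)} = - P - P = - 2 P$)
$c{\left(V,k \right)} = 28 - 2 V k$ ($c{\left(V,k \right)} = - 2 V k + 28 = 28 - 2 V k$)
$\left(16 + o{\left(1 \right)}\right) c{\left(0,-2 \right)} = \left(16 - 2\right) \left(28 - 0 \left(-2\right)\right) = \left(16 - 2\right) \left(28 + 0\right) = 14 \cdot 28 = 392$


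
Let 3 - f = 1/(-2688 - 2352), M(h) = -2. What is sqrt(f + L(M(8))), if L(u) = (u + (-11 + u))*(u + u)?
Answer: sqrt(11113235)/420 ≈ 7.9373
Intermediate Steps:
f = 15121/5040 (f = 3 - 1/(-2688 - 2352) = 3 - 1/(-5040) = 3 - 1*(-1/5040) = 3 + 1/5040 = 15121/5040 ≈ 3.0002)
L(u) = 2*u*(-11 + 2*u) (L(u) = (-11 + 2*u)*(2*u) = 2*u*(-11 + 2*u))
sqrt(f + L(M(8))) = sqrt(15121/5040 + 2*(-2)*(-11 + 2*(-2))) = sqrt(15121/5040 + 2*(-2)*(-11 - 4)) = sqrt(15121/5040 + 2*(-2)*(-15)) = sqrt(15121/5040 + 60) = sqrt(317521/5040) = sqrt(11113235)/420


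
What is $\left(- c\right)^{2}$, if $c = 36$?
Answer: $1296$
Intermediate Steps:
$\left(- c\right)^{2} = \left(\left(-1\right) 36\right)^{2} = \left(-36\right)^{2} = 1296$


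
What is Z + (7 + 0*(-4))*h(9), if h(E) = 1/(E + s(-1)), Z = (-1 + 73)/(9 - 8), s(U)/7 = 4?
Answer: 2671/37 ≈ 72.189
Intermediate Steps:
s(U) = 28 (s(U) = 7*4 = 28)
Z = 72 (Z = 72/1 = 72*1 = 72)
h(E) = 1/(28 + E) (h(E) = 1/(E + 28) = 1/(28 + E))
Z + (7 + 0*(-4))*h(9) = 72 + (7 + 0*(-4))/(28 + 9) = 72 + (7 + 0)/37 = 72 + 7*(1/37) = 72 + 7/37 = 2671/37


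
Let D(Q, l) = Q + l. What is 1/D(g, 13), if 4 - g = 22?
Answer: -⅕ ≈ -0.20000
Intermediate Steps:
g = -18 (g = 4 - 1*22 = 4 - 22 = -18)
1/D(g, 13) = 1/(-18 + 13) = 1/(-5) = -⅕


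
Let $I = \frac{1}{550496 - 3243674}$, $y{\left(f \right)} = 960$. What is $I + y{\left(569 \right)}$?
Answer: $\frac{2585450879}{2693178} \approx 960.0$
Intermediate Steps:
$I = - \frac{1}{2693178}$ ($I = \frac{1}{-2693178} = - \frac{1}{2693178} \approx -3.7131 \cdot 10^{-7}$)
$I + y{\left(569 \right)} = - \frac{1}{2693178} + 960 = \frac{2585450879}{2693178}$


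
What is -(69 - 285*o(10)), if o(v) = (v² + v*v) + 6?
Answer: 58641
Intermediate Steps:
o(v) = 6 + 2*v² (o(v) = (v² + v²) + 6 = 2*v² + 6 = 6 + 2*v²)
-(69 - 285*o(10)) = -(69 - 285*(6 + 2*10²)) = -(69 - 285*(6 + 2*100)) = -(69 - 285*(6 + 200)) = -(69 - 285*206) = -(69 - 58710) = -1*(-58641) = 58641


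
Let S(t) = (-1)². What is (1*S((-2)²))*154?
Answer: 154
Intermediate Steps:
S(t) = 1
(1*S((-2)²))*154 = (1*1)*154 = 1*154 = 154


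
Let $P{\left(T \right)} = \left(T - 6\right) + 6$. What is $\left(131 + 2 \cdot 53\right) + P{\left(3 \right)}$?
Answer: $240$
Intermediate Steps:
$P{\left(T \right)} = T$ ($P{\left(T \right)} = \left(-6 + T\right) + 6 = T$)
$\left(131 + 2 \cdot 53\right) + P{\left(3 \right)} = \left(131 + 2 \cdot 53\right) + 3 = \left(131 + 106\right) + 3 = 237 + 3 = 240$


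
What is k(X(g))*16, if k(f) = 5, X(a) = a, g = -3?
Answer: 80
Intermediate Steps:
k(X(g))*16 = 5*16 = 80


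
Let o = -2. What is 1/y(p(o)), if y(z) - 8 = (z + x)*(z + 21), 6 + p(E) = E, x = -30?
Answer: -1/486 ≈ -0.0020576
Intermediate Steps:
p(E) = -6 + E
y(z) = 8 + (-30 + z)*(21 + z) (y(z) = 8 + (z - 30)*(z + 21) = 8 + (-30 + z)*(21 + z))
1/y(p(o)) = 1/(-622 + (-6 - 2)² - 9*(-6 - 2)) = 1/(-622 + (-8)² - 9*(-8)) = 1/(-622 + 64 + 72) = 1/(-486) = -1/486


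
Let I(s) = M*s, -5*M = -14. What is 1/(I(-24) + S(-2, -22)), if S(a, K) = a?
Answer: -5/346 ≈ -0.014451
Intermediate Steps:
M = 14/5 (M = -⅕*(-14) = 14/5 ≈ 2.8000)
I(s) = 14*s/5
1/(I(-24) + S(-2, -22)) = 1/((14/5)*(-24) - 2) = 1/(-336/5 - 2) = 1/(-346/5) = -5/346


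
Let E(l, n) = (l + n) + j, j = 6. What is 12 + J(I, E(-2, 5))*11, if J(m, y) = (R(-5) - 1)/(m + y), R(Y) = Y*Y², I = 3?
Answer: -207/2 ≈ -103.50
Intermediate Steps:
E(l, n) = 6 + l + n (E(l, n) = (l + n) + 6 = 6 + l + n)
R(Y) = Y³
J(m, y) = -126/(m + y) (J(m, y) = ((-5)³ - 1)/(m + y) = (-125 - 1)/(m + y) = -126/(m + y))
12 + J(I, E(-2, 5))*11 = 12 - 126/(3 + (6 - 2 + 5))*11 = 12 - 126/(3 + 9)*11 = 12 - 126/12*11 = 12 - 126*1/12*11 = 12 - 21/2*11 = 12 - 231/2 = -207/2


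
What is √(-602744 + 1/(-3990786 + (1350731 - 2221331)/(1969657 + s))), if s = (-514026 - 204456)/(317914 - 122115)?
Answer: I*√17626471436125935409510040981353857252010/171007927168648194 ≈ 776.37*I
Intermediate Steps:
s = -718482/195799 ≈ -3.6695
√(-602744 + 1/(-3990786 + (1350731 - 2221331)/(1969657 + s))) = √(-602744 + 1/(-3990786 + (1350731 - 2221331)/(1969657 - 718482/195799))) = √(-602744 + 1/(-3990786 - 870600/385656152461/195799)) = √(-602744 + 1/(-3990786 - 870600*195799/385656152461)) = √(-602744 + 1/(-3990786 - 170462609400/385656152461)) = √(-602744 + 1/(-1539071344517833746/385656152461)) = √(-602744 - 385656152461/1539071344517833746) = √(-927666018480442839551485/1539071344517833746) = I*√17626471436125935409510040981353857252010/171007927168648194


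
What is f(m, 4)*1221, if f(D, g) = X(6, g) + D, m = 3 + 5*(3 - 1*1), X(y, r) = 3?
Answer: 19536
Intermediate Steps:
m = 13 (m = 3 + 5*(3 - 1) = 3 + 5*2 = 3 + 10 = 13)
f(D, g) = 3 + D
f(m, 4)*1221 = (3 + 13)*1221 = 16*1221 = 19536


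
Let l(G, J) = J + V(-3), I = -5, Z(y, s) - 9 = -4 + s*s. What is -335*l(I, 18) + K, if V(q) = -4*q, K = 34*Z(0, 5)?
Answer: -9030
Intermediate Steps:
Z(y, s) = 5 + s² (Z(y, s) = 9 + (-4 + s*s) = 9 + (-4 + s²) = 5 + s²)
K = 1020 (K = 34*(5 + 5²) = 34*(5 + 25) = 34*30 = 1020)
l(G, J) = 12 + J (l(G, J) = J - 4*(-3) = J + 12 = 12 + J)
-335*l(I, 18) + K = -335*(12 + 18) + 1020 = -335*30 + 1020 = -10050 + 1020 = -9030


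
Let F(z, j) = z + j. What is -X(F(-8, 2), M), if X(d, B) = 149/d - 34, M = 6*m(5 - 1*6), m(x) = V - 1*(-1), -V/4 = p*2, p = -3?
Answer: 353/6 ≈ 58.833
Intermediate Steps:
V = 24 (V = -(-12)*2 = -4*(-6) = 24)
F(z, j) = j + z
m(x) = 25 (m(x) = 24 - 1*(-1) = 24 + 1 = 25)
M = 150 (M = 6*25 = 150)
X(d, B) = -34 + 149/d
-X(F(-8, 2), M) = -(-34 + 149/(2 - 8)) = -(-34 + 149/(-6)) = -(-34 + 149*(-⅙)) = -(-34 - 149/6) = -1*(-353/6) = 353/6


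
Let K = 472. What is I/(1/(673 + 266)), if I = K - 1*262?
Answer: 197190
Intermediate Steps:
I = 210 (I = 472 - 1*262 = 472 - 262 = 210)
I/(1/(673 + 266)) = 210/(1/(673 + 266)) = 210/(1/939) = 210*939 = 197190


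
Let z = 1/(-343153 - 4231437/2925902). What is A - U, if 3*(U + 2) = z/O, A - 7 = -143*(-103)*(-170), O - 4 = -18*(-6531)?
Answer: -63333022322542020028154/25293538543165707 ≈ -2.5039e+6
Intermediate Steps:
z = -417986/143433754349 (z = 1/(-343153 - 4231437*1/2925902) = 1/(-343153 - 604491/417986) = 1/(-143433754349/417986) = -417986/143433754349 ≈ -2.9141e-6)
O = 117562 (O = 4 - 18*(-6531) = 4 + 117558 = 117562)
A = -2503923 (A = 7 - 143*(-103)*(-170) = 7 + 14729*(-170) = 7 - 2503930 = -2503923)
U = -50587077086540407/25293538543165707 (U = -2 + (-417986/143433754349/117562)/3 = -2 + (-417986/143433754349*1/117562)/3 = -2 + (1/3)*(-208993/8431179514388569) = -2 - 208993/25293538543165707 = -50587077086540407/25293538543165707 ≈ -2.0000)
A - U = -2503923 - 1*(-50587077086540407/25293538543165707) = -2503923 + 50587077086540407/25293538543165707 = -63333022322542020028154/25293538543165707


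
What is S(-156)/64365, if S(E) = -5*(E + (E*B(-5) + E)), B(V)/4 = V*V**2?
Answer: -25896/4291 ≈ -6.0350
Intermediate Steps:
B(V) = 4*V**3 (B(V) = 4*(V*V**2) = 4*V**3)
S(E) = 2490*E (S(E) = -5*(E + (E*(4*(-5)**3) + E)) = -5*(E + (E*(4*(-125)) + E)) = -5*(E + (E*(-500) + E)) = -5*(E + (-500*E + E)) = -5*(E - 499*E) = -(-2490)*E = 2490*E)
S(-156)/64365 = (2490*(-156))/64365 = -388440*1/64365 = -25896/4291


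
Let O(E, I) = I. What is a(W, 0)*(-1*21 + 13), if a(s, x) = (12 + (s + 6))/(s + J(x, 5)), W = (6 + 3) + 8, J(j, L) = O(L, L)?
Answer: -140/11 ≈ -12.727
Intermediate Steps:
J(j, L) = L
W = 17 (W = 9 + 8 = 17)
a(s, x) = (18 + s)/(5 + s) (a(s, x) = (12 + (s + 6))/(s + 5) = (12 + (6 + s))/(5 + s) = (18 + s)/(5 + s))
a(W, 0)*(-1*21 + 13) = ((18 + 17)/(5 + 17))*(-1*21 + 13) = (35/22)*(-21 + 13) = ((1/22)*35)*(-8) = (35/22)*(-8) = -140/11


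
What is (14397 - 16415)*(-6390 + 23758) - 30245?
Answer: -35078869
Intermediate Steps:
(14397 - 16415)*(-6390 + 23758) - 30245 = -2018*17368 - 30245 = -35048624 - 30245 = -35078869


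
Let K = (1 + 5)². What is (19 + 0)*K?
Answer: 684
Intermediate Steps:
K = 36 (K = 6² = 36)
(19 + 0)*K = (19 + 0)*36 = 19*36 = 684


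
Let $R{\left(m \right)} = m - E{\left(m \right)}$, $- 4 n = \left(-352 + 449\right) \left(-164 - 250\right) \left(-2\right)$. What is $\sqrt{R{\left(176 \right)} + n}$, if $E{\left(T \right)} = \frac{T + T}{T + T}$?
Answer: $8 i \sqrt{311} \approx 141.08 i$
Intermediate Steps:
$E{\left(T \right)} = 1$ ($E{\left(T \right)} = \frac{2 T}{2 T} = 2 T \frac{1}{2 T} = 1$)
$n = -20079$ ($n = - \frac{\left(-352 + 449\right) \left(-164 - 250\right) \left(-2\right)}{4} = - \frac{97 \left(-414\right) \left(-2\right)}{4} = - \frac{\left(-40158\right) \left(-2\right)}{4} = \left(- \frac{1}{4}\right) 80316 = -20079$)
$R{\left(m \right)} = -1 + m$ ($R{\left(m \right)} = m - 1 = -1 + m$)
$\sqrt{R{\left(176 \right)} + n} = \sqrt{\left(-1 + 176\right) - 20079} = \sqrt{175 - 20079} = \sqrt{-19904} = 8 i \sqrt{311}$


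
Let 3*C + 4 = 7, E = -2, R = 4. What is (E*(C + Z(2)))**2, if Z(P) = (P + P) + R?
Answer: 324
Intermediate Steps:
C = 1 (C = -4/3 + (1/3)*7 = -4/3 + 7/3 = 1)
Z(P) = 4 + 2*P (Z(P) = (P + P) + 4 = 2*P + 4 = 4 + 2*P)
(E*(C + Z(2)))**2 = (-2*(1 + (4 + 2*2)))**2 = (-2*(1 + (4 + 4)))**2 = (-2*(1 + 8))**2 = (-2*9)**2 = (-18)**2 = 324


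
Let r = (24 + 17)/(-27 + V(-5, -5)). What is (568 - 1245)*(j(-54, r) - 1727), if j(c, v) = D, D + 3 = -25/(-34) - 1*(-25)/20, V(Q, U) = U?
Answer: 79550885/68 ≈ 1.1699e+6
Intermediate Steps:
D = -69/68 (D = -3 + (-25/(-34) - 1*(-25)/20) = -3 + (-25*(-1/34) + 25*(1/20)) = -3 + (25/34 + 5/4) = -3 + 135/68 = -69/68 ≈ -1.0147)
r = -41/32 (r = (24 + 17)/(-27 - 5) = 41/(-32) = 41*(-1/32) = -41/32 ≈ -1.2813)
j(c, v) = -69/68
(568 - 1245)*(j(-54, r) - 1727) = (568 - 1245)*(-69/68 - 1727) = -677*(-117505/68) = 79550885/68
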